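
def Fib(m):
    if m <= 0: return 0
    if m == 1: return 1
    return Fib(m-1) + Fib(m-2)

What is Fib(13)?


Computing Fib(13) bottom-up:
Fib(0) = 0
Fib(1) = 1
Fib(2) = Fib(1) + Fib(0) = 1 + 0 = 1
Fib(3) = Fib(2) + Fib(1) = 1 + 1 = 2
Fib(4) = Fib(3) + Fib(2) = 2 + 1 = 3
Fib(5) = Fib(4) + Fib(3) = 3 + 2 = 5
Fib(6) = Fib(5) + Fib(4) = 5 + 3 = 8
Fib(7) = Fib(6) + Fib(5) = 8 + 5 = 13
Fib(8) = Fib(7) + Fib(6) = 13 + 8 = 21
Fib(9) = Fib(8) + Fib(7) = 21 + 13 = 34
Fib(10) = Fib(9) + Fib(8) = 34 + 21 = 55
Fib(11) = Fib(10) + Fib(9) = 55 + 34 = 89
Fib(12) = Fib(11) + Fib(10) = 89 + 55 = 144
Fib(13) = Fib(12) + Fib(11) = 144 + 89 = 233

233


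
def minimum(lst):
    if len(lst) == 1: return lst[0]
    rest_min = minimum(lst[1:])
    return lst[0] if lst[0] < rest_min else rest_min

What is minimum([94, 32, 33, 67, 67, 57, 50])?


minimum([94, 32, 33, 67, 67, 57, 50]): compare 94 with minimum([32, 33, 67, 67, 57, 50])
minimum([32, 33, 67, 67, 57, 50]): compare 32 with minimum([33, 67, 67, 57, 50])
minimum([33, 67, 67, 57, 50]): compare 33 with minimum([67, 67, 57, 50])
minimum([67, 67, 57, 50]): compare 67 with minimum([67, 57, 50])
minimum([67, 57, 50]): compare 67 with minimum([57, 50])
minimum([57, 50]): compare 57 with minimum([50])
minimum([50]) = 50  (base case)
Compare 57 with 50 -> 50
Compare 67 with 50 -> 50
Compare 67 with 50 -> 50
Compare 33 with 50 -> 33
Compare 32 with 33 -> 32
Compare 94 with 32 -> 32

32


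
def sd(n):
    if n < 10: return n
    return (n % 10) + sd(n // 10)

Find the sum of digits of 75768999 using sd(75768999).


sd(75768999) = 9 + sd(7576899)
sd(7576899) = 9 + sd(757689)
sd(757689) = 9 + sd(75768)
sd(75768) = 8 + sd(7576)
sd(7576) = 6 + sd(757)
sd(757) = 7 + sd(75)
sd(75) = 5 + sd(7)
sd(7) = 7  (base case)
Total: 9 + 9 + 9 + 8 + 6 + 7 + 5 + 7 = 60

60


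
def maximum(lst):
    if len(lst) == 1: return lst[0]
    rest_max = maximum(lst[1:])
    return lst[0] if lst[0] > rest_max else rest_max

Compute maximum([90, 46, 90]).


maximum([90, 46, 90]): compare 90 with maximum([46, 90])
maximum([46, 90]): compare 46 with maximum([90])
maximum([90]) = 90  (base case)
Compare 46 with 90 -> 90
Compare 90 with 90 -> 90

90


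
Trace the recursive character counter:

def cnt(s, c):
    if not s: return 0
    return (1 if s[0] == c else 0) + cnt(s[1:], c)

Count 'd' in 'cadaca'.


s[0]='c' != 'd' -> 0
s[0]='a' != 'd' -> 0
s[0]='d' == 'd' -> 1
s[0]='a' != 'd' -> 0
s[0]='c' != 'd' -> 0
s[0]='a' != 'd' -> 0
Sum: 0 + 0 + 1 + 0 + 0 + 0 = 1

1


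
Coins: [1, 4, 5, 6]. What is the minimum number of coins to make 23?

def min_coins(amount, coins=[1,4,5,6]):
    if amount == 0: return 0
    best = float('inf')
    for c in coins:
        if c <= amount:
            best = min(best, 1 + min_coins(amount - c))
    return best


Building up with DP:
min_coins(0) = 0
min_coins(1) = min(1+min_coins(0)=1+0=1) = 1
min_coins(2) = min(1+min_coins(1)=1+1=2) = 2
min_coins(3) = min(1+min_coins(2)=1+2=3) = 3
min_coins(4) = min(1+min_coins(3)=1+3=4, 1+min_coins(0)=1+0=1) = 1
min_coins(5) = min(1+min_coins(4)=1+1=2, 1+min_coins(1)=1+1=2, 1+min_coins(0)=1+0=1) = 1
min_coins(6) = min(1+min_coins(5)=1+1=2, 1+min_coins(2)=1+2=3, 1+min_coins(1)=1+1=2, 1+min_coins(0)=1+0=1) = 1
min_coins(7) = min(1+min_coins(6)=1+1=2, 1+min_coins(3)=1+3=4, 1+min_coins(2)=1+2=3, 1+min_coins(1)=1+1=2) = 2
min_coins(8) = min(1+min_coins(7)=1+2=3, 1+min_coins(4)=1+1=2, 1+min_coins(3)=1+3=4, 1+min_coins(2)=1+2=3) = 2
min_coins(9) = min(1+min_coins(8)=1+2=3, 1+min_coins(5)=1+1=2, 1+min_coins(4)=1+1=2, 1+min_coins(3)=1+3=4) = 2
min_coins(10) = min(1+min_coins(9)=1+2=3, 1+min_coins(6)=1+1=2, 1+min_coins(5)=1+1=2, 1+min_coins(4)=1+1=2) = 2
min_coins(11) = min(1+min_coins(10)=1+2=3, 1+min_coins(7)=1+2=3, 1+min_coins(6)=1+1=2, 1+min_coins(5)=1+1=2) = 2
min_coins(12) = min(1+min_coins(11)=1+2=3, 1+min_coins(8)=1+2=3, 1+min_coins(7)=1+2=3, 1+min_coins(6)=1+1=2) = 2
min_coins(13) = min(1+min_coins(12)=1+2=3, 1+min_coins(9)=1+2=3, 1+min_coins(8)=1+2=3, 1+min_coins(7)=1+2=3) = 3
min_coins(14) = min(1+min_coins(13)=1+3=4, 1+min_coins(10)=1+2=3, 1+min_coins(9)=1+2=3, 1+min_coins(8)=1+2=3) = 3
min_coins(15) = min(1+min_coins(14)=1+3=4, 1+min_coins(11)=1+2=3, 1+min_coins(10)=1+2=3, 1+min_coins(9)=1+2=3) = 3
min_coins(16) = min(1+min_coins(15)=1+3=4, 1+min_coins(12)=1+2=3, 1+min_coins(11)=1+2=3, 1+min_coins(10)=1+2=3) = 3
min_coins(17) = min(1+min_coins(16)=1+3=4, 1+min_coins(13)=1+3=4, 1+min_coins(12)=1+2=3, 1+min_coins(11)=1+2=3) = 3
min_coins(18) = min(1+min_coins(17)=1+3=4, 1+min_coins(14)=1+3=4, 1+min_coins(13)=1+3=4, 1+min_coins(12)=1+2=3) = 3
min_coins(19) = min(1+min_coins(18)=1+3=4, 1+min_coins(15)=1+3=4, 1+min_coins(14)=1+3=4, 1+min_coins(13)=1+3=4) = 4
min_coins(20) = min(1+min_coins(19)=1+4=5, 1+min_coins(16)=1+3=4, 1+min_coins(15)=1+3=4, 1+min_coins(14)=1+3=4) = 4
min_coins(21) = min(1+min_coins(20)=1+4=5, 1+min_coins(17)=1+3=4, 1+min_coins(16)=1+3=4, 1+min_coins(15)=1+3=4) = 4
min_coins(22) = min(1+min_coins(21)=1+4=5, 1+min_coins(18)=1+3=4, 1+min_coins(17)=1+3=4, 1+min_coins(16)=1+3=4) = 4
min_coins(23) = min(1+min_coins(22)=1+4=5, 1+min_coins(19)=1+4=5, 1+min_coins(18)=1+3=4, 1+min_coins(17)=1+3=4) = 4

4


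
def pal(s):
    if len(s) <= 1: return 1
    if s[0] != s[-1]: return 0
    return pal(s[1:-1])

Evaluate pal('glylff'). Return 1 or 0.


pal('glylff'): s[0]='g' != s[-1]='f' -> return 0
Result: 0 (not a palindrome)

0


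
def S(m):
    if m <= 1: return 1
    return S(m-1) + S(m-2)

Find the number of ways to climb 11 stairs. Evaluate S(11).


Building up from base cases:
S(0) = 1
S(1) = 1
S(2) = S(1) + S(0) = 1 + 1 = 2
S(3) = S(2) + S(1) = 2 + 1 = 3
S(4) = S(3) + S(2) = 3 + 2 = 5
S(5) = S(4) + S(3) = 5 + 3 = 8
S(6) = S(5) + S(4) = 8 + 5 = 13
S(7) = S(6) + S(5) = 13 + 8 = 21
S(8) = S(7) + S(6) = 21 + 13 = 34
S(9) = S(8) + S(7) = 34 + 21 = 55
S(10) = S(9) + S(8) = 55 + 34 = 89
S(11) = S(10) + S(9) = 89 + 55 = 144

144


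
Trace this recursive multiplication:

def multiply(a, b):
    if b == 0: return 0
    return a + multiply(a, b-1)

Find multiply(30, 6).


multiply(30, 6) = 30 + multiply(30, 5)
multiply(30, 5) = 30 + multiply(30, 4)
multiply(30, 4) = 30 + multiply(30, 3)
multiply(30, 3) = 30 + multiply(30, 2)
multiply(30, 2) = 30 + multiply(30, 1)
multiply(30, 1) = 30 + multiply(30, 0)
multiply(30, 0) = 0  (base case)
Total: 30 + 30 + 30 + 30 + 30 + 30 + 0 = 180

180


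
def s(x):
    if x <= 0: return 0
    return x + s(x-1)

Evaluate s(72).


s(72)
= 72 + 71 + 70 + 69 + 68 + 67 + 66 + 65 + 64 + 63 + 62 + 61 + 60 + 59 + 58 + 57 + 56 + 55 + 54 + 53 + 52 + 51 + 50 + 49 + 48 + 47 + 46 + 45 + 44 + 43 + 42 + 41 + 40 + 39 + 38 + 37 + 36 + 35 + 34 + 33 + 32 + 31 + 30 + 29 + 28 + 27 + 26 + 25 + 24 + 23 + 22 + 21 + 20 + 19 + 18 + 17 + 16 + 15 + 14 + 13 + 12 + 11 + 10 + 9 + 8 + 7 + 6 + 5 + 4 + 3 + 2 + 1 + s(0)
= 72 + 71 + 70 + 69 + 68 + 67 + 66 + 65 + 64 + 63 + 62 + 61 + 60 + 59 + 58 + 57 + 56 + 55 + 54 + 53 + 52 + 51 + 50 + 49 + 48 + 47 + 46 + 45 + 44 + 43 + 42 + 41 + 40 + 39 + 38 + 37 + 36 + 35 + 34 + 33 + 32 + 31 + 30 + 29 + 28 + 27 + 26 + 25 + 24 + 23 + 22 + 21 + 20 + 19 + 18 + 17 + 16 + 15 + 14 + 13 + 12 + 11 + 10 + 9 + 8 + 7 + 6 + 5 + 4 + 3 + 2 + 1 + 0
= 2628

2628


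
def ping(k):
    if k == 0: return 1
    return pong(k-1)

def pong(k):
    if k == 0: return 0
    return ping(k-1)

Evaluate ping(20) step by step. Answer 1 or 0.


ping(20) = pong(19)
pong(19) = ping(18)
ping(18) = pong(17)
pong(17) = ping(16)
ping(16) = pong(15)
pong(15) = ping(14)
ping(14) = pong(13)
pong(13) = ping(12)
ping(12) = pong(11)
pong(11) = ping(10)
ping(10) = pong(9)
pong(9) = ping(8)
ping(8) = pong(7)
pong(7) = ping(6)
ping(6) = pong(5)
pong(5) = ping(4)
ping(4) = pong(3)
pong(3) = ping(2)
ping(2) = pong(1)
pong(1) = ping(0)
ping(0) = 1  (base case)
Result: 1

1


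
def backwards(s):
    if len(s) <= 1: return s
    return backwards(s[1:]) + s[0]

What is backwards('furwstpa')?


backwards('furwstpa') = backwards('urwstpa') + 'f'
backwards('urwstpa') = backwards('rwstpa') + 'u'
backwards('rwstpa') = backwards('wstpa') + 'r'
backwards('wstpa') = backwards('stpa') + 'w'
backwards('stpa') = backwards('tpa') + 's'
backwards('tpa') = backwards('pa') + 't'
backwards('pa') = backwards('a') + 'p'
backwards('a') = 'a'  (base case)
Concatenating: 'a' + 'p' + 't' + 's' + 'w' + 'r' + 'u' + 'f' = 'aptswruf'

aptswruf


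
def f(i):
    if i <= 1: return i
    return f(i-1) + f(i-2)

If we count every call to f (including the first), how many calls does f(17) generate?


Let C(n) = total calls for f(n)
C(0) = 1, C(1) = 1
C(2) = 1 + C(1) + C(0) = 1 + 1 + 1 = 3
C(3) = 1 + C(2) + C(1) = 1 + 3 + 1 = 5
C(4) = 1 + C(3) + C(2) = 1 + 5 + 3 = 9
C(5) = 1 + C(4) + C(3) = 1 + 9 + 5 = 15
C(6) = 1 + C(5) + C(4) = 1 + 15 + 9 = 25
C(7) = 1 + C(6) + C(5) = 1 + 25 + 15 = 41
C(8) = 1 + C(7) + C(6) = 1 + 41 + 25 = 67
C(9) = 1 + C(8) + C(7) = 1 + 67 + 41 = 109
C(10) = 1 + C(9) + C(8) = 1 + 109 + 67 = 177
C(11) = 1 + C(10) + C(9) = 1 + 177 + 109 = 287
C(12) = 1 + C(11) + C(10) = 1 + 287 + 177 = 465
C(13) = 1 + C(12) + C(11) = 1 + 465 + 287 = 753
C(14) = 1 + C(13) + C(12) = 1 + 753 + 465 = 1219
C(15) = 1 + C(14) + C(13) = 1 + 1219 + 753 = 1973
C(16) = 1 + C(15) + C(14) = 1 + 1973 + 1219 = 3193
C(17) = 1 + C(16) + C(15) = 1 + 3193 + 1973 = 5167

5167


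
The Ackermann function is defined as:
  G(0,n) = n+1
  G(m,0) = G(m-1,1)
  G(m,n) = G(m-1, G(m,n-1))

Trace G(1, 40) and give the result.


G(1, 40) = G(0, G(1, 39))
  G(1, 39) = G(0, G(1, 38))
    G(1, 38) = G(0, G(1, 37))
      G(1, 37) = G(0, G(1, 36))
        G(1, 36) = G(0, G(1, 35))
          G(1, 35) = G(0, G(1, 34))
          G(1, 34) = G(0, G(1, 33))
          G(1, 33) = G(0, G(1, 32))
          G(1, 32) = G(0, G(1, 31))
          G(1, 31) = G(0, G(1, 30))
          G(1, 30) = G(0, G(1, 29))
          G(1, 29) = G(0, G(1, 28))
          G(1, 28) = G(0, G(1, 27))
          G(1, 27) = G(0, G(1, 26))
          G(1, 26) = G(0, G(1, 25))
          G(1, 25) = G(0, G(1, 24))
          G(1, 24) = G(0, G(1, 23))
          G(1, 23) = G(0, G(1, 22))
          G(1, 22) = G(0, G(1, 21))
          G(1, 21) = G(0, G(1, 20))
          G(1, 20) = G(0, G(1, 19))
          G(1, 19) = G(0, G(1, 18))
          G(1, 18) = G(0, G(1, 17))
          G(1, 17) = G(0, G(1, 16))
          G(1, 16) = G(0, G(1, 15))
... (trace truncated)
Result: G(1, 40) = 42

42


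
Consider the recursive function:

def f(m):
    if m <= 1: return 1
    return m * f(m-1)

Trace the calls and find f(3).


f(3)
= 3 * f(2)
= 3 * 2 * f(1)
= 3 * 2 * 1
= 6

6


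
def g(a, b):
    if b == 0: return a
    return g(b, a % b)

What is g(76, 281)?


g(76, 281) = g(281, 76)
g(281, 76) = g(76, 53)
g(76, 53) = g(53, 23)
g(53, 23) = g(23, 7)
g(23, 7) = g(7, 2)
g(7, 2) = g(2, 1)
g(2, 1) = g(1, 0)
g(1, 0) = 1  (base case)

1


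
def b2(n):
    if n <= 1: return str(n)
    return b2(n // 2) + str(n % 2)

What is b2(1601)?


b2(1601) = b2(800) + '1'
b2(800) = b2(400) + '0'
b2(400) = b2(200) + '0'
b2(200) = b2(100) + '0'
b2(100) = b2(50) + '0'
b2(50) = b2(25) + '0'
b2(25) = b2(12) + '1'
b2(12) = b2(6) + '0'
b2(6) = b2(3) + '0'
b2(3) = b2(1) + '1'
b2(1) = '1'  (base case)
Concatenating: '1' + '1' + '0' + '0' + '1' + '0' + '0' + '0' + '0' + '0' + '1' = '11001000001'

11001000001


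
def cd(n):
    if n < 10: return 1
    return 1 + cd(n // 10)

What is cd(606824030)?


cd(606824030) = 1 + cd(60682403)
cd(60682403) = 1 + cd(6068240)
cd(6068240) = 1 + cd(606824)
cd(606824) = 1 + cd(60682)
cd(60682) = 1 + cd(6068)
cd(6068) = 1 + cd(606)
cd(606) = 1 + cd(60)
cd(60) = 1 + cd(6)
cd(6) = 1  (base case: 6 < 10)
Unwinding: 1 + 1 + 1 + 1 + 1 + 1 + 1 + 1 + 1 = 9

9


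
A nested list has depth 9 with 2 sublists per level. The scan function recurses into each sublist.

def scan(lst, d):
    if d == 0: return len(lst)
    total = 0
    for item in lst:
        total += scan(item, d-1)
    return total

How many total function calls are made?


At depth 0 (root): 1 call
At depth 1: each of 1 parents calls scan on 2 children = 2 calls
At depth 2: each of 2 parents calls scan on 2 children = 4 calls
At depth 3: each of 4 parents calls scan on 2 children = 8 calls
At depth 4: each of 8 parents calls scan on 2 children = 16 calls
At depth 5: each of 16 parents calls scan on 2 children = 32 calls
At depth 6: each of 32 parents calls scan on 2 children = 64 calls
At depth 7: each of 64 parents calls scan on 2 children = 128 calls
At depth 8: each of 128 parents calls scan on 2 children = 256 calls
At depth 9: each of 256 parents calls scan on 2 children = 512 calls
Total: 1 + 2 + 4 + 8 + 16 + 32 + 64 + 128 + 256 + 512 = 1023

1023


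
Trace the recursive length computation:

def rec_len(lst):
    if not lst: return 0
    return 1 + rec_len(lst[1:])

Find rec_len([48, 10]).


rec_len([48, 10]) = 1 + rec_len([10])
rec_len([10]) = 1 + rec_len([])
rec_len([]) = 0  (base case)
Unwinding: 1 + 1 + 0 = 2

2


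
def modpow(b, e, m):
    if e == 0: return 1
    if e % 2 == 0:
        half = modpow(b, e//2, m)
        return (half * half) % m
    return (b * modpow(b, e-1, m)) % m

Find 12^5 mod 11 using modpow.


modpow(12, 5, 11): e is odd, compute modpow(12, 4, 11)
  modpow(12, 4, 11): e is even, compute modpow(12, 2, 11)
    modpow(12, 2, 11): e is even, compute modpow(12, 1, 11)
      modpow(12, 1, 11): e is odd, compute modpow(12, 0, 11)
        modpow(12, 0, 11) = 1
      (12 * 1) % 11 = 1
    half=1, (1*1) % 11 = 1
  half=1, (1*1) % 11 = 1
(12 * 1) % 11 = 1

1


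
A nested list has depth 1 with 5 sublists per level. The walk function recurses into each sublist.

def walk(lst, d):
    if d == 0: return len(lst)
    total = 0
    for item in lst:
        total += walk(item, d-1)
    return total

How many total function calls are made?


At depth 0 (root): 1 call
At depth 1: each of 1 parents calls walk on 5 children = 5 calls
Total: 1 + 5 = 6

6


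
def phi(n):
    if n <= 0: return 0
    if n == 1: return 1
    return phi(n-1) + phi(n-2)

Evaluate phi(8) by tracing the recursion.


Computing phi(8) bottom-up:
phi(0) = 0
phi(1) = 1
phi(2) = phi(1) + phi(0) = 1 + 0 = 1
phi(3) = phi(2) + phi(1) = 1 + 1 = 2
phi(4) = phi(3) + phi(2) = 2 + 1 = 3
phi(5) = phi(4) + phi(3) = 3 + 2 = 5
phi(6) = phi(5) + phi(4) = 5 + 3 = 8
phi(7) = phi(6) + phi(5) = 8 + 5 = 13
phi(8) = phi(7) + phi(6) = 13 + 8 = 21

21


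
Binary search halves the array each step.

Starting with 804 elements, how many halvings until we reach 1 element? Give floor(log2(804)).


804 / 2 = 402
402 / 2 = 201
201 / 2 = 100
100 / 2 = 50
50 / 2 = 25
25 / 2 = 12
12 / 2 = 6
6 / 2 = 3
3 / 2 = 1
Reached 1 after 9 halvings

9


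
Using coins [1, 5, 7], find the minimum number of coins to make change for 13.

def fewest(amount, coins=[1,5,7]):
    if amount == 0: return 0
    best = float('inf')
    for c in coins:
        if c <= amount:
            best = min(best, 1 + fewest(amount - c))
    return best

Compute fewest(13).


Building up with DP:
fewest(0) = 0
fewest(1) = min(1+fewest(0)=1+0=1) = 1
fewest(2) = min(1+fewest(1)=1+1=2) = 2
fewest(3) = min(1+fewest(2)=1+2=3) = 3
fewest(4) = min(1+fewest(3)=1+3=4) = 4
fewest(5) = min(1+fewest(4)=1+4=5, 1+fewest(0)=1+0=1) = 1
fewest(6) = min(1+fewest(5)=1+1=2, 1+fewest(1)=1+1=2) = 2
fewest(7) = min(1+fewest(6)=1+2=3, 1+fewest(2)=1+2=3, 1+fewest(0)=1+0=1) = 1
fewest(8) = min(1+fewest(7)=1+1=2, 1+fewest(3)=1+3=4, 1+fewest(1)=1+1=2) = 2
fewest(9) = min(1+fewest(8)=1+2=3, 1+fewest(4)=1+4=5, 1+fewest(2)=1+2=3) = 3
fewest(10) = min(1+fewest(9)=1+3=4, 1+fewest(5)=1+1=2, 1+fewest(3)=1+3=4) = 2
fewest(11) = min(1+fewest(10)=1+2=3, 1+fewest(6)=1+2=3, 1+fewest(4)=1+4=5) = 3
fewest(12) = min(1+fewest(11)=1+3=4, 1+fewest(7)=1+1=2, 1+fewest(5)=1+1=2) = 2
fewest(13) = min(1+fewest(12)=1+2=3, 1+fewest(8)=1+2=3, 1+fewest(6)=1+2=3) = 3

3


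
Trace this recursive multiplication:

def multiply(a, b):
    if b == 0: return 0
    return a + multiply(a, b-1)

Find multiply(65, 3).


multiply(65, 3) = 65 + multiply(65, 2)
multiply(65, 2) = 65 + multiply(65, 1)
multiply(65, 1) = 65 + multiply(65, 0)
multiply(65, 0) = 0  (base case)
Total: 65 + 65 + 65 + 0 = 195

195


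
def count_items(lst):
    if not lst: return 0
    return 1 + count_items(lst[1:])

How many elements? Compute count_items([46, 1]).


count_items([46, 1]) = 1 + count_items([1])
count_items([1]) = 1 + count_items([])
count_items([]) = 0  (base case)
Unwinding: 1 + 1 + 0 = 2

2


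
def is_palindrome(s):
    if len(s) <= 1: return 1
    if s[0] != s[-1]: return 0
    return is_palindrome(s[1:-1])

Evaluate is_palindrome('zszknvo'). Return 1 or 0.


is_palindrome('zszknvo'): s[0]='z' != s[-1]='o' -> return 0
Result: 0 (not a palindrome)

0


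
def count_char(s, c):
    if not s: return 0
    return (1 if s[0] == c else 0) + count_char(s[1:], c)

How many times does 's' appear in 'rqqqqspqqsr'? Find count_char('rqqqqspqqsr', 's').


s[0]='r' != 's' -> 0
s[0]='q' != 's' -> 0
s[0]='q' != 's' -> 0
s[0]='q' != 's' -> 0
s[0]='q' != 's' -> 0
s[0]='s' == 's' -> 1
s[0]='p' != 's' -> 0
s[0]='q' != 's' -> 0
s[0]='q' != 's' -> 0
s[0]='s' == 's' -> 1
s[0]='r' != 's' -> 0
Sum: 0 + 0 + 0 + 0 + 0 + 1 + 0 + 0 + 0 + 1 + 0 = 2

2


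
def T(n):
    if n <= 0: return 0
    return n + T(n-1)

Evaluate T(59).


T(59)
= 59 + 58 + 57 + 56 + 55 + 54 + 53 + 52 + 51 + 50 + 49 + 48 + 47 + 46 + 45 + 44 + 43 + 42 + 41 + 40 + 39 + 38 + 37 + 36 + 35 + 34 + 33 + 32 + 31 + 30 + 29 + 28 + 27 + 26 + 25 + 24 + 23 + 22 + 21 + 20 + 19 + 18 + 17 + 16 + 15 + 14 + 13 + 12 + 11 + 10 + 9 + 8 + 7 + 6 + 5 + 4 + 3 + 2 + 1 + T(0)
= 59 + 58 + 57 + 56 + 55 + 54 + 53 + 52 + 51 + 50 + 49 + 48 + 47 + 46 + 45 + 44 + 43 + 42 + 41 + 40 + 39 + 38 + 37 + 36 + 35 + 34 + 33 + 32 + 31 + 30 + 29 + 28 + 27 + 26 + 25 + 24 + 23 + 22 + 21 + 20 + 19 + 18 + 17 + 16 + 15 + 14 + 13 + 12 + 11 + 10 + 9 + 8 + 7 + 6 + 5 + 4 + 3 + 2 + 1 + 0
= 1770

1770


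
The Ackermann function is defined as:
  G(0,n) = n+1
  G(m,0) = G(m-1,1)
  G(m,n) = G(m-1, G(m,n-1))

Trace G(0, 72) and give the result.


G(0, 72) = 73
Result: G(0, 72) = 73

73


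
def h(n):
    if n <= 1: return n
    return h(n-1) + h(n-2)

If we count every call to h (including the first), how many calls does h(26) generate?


Let C(n) = total calls for h(n)
C(0) = 1, C(1) = 1
C(2) = 1 + C(1) + C(0) = 1 + 1 + 1 = 3
C(3) = 1 + C(2) + C(1) = 1 + 3 + 1 = 5
C(4) = 1 + C(3) + C(2) = 1 + 5 + 3 = 9
C(5) = 1 + C(4) + C(3) = 1 + 9 + 5 = 15
C(6) = 1 + C(5) + C(4) = 1 + 15 + 9 = 25
C(7) = 1 + C(6) + C(5) = 1 + 25 + 15 = 41
C(8) = 1 + C(7) + C(6) = 1 + 41 + 25 = 67
C(9) = 1 + C(8) + C(7) = 1 + 67 + 41 = 109
C(10) = 1 + C(9) + C(8) = 1 + 109 + 67 = 177
C(11) = 1 + C(10) + C(9) = 1 + 177 + 109 = 287
C(12) = 1 + C(11) + C(10) = 1 + 287 + 177 = 465
C(13) = 1 + C(12) + C(11) = 1 + 465 + 287 = 753
C(14) = 1 + C(13) + C(12) = 1 + 753 + 465 = 1219
C(15) = 1 + C(14) + C(13) = 1 + 1219 + 753 = 1973
C(16) = 1 + C(15) + C(14) = 1 + 1973 + 1219 = 3193
C(17) = 1 + C(16) + C(15) = 1 + 3193 + 1973 = 5167
C(18) = 1 + C(17) + C(16) = 1 + 5167 + 3193 = 8361
C(19) = 1 + C(18) + C(17) = 1 + 8361 + 5167 = 13529
C(20) = 1 + C(19) + C(18) = 1 + 13529 + 8361 = 21891
C(21) = 1 + C(20) + C(19) = 1 + 21891 + 13529 = 35421
C(22) = 1 + C(21) + C(20) = 1 + 35421 + 21891 = 57313
C(23) = 1 + C(22) + C(21) = 1 + 57313 + 35421 = 92735
C(24) = 1 + C(23) + C(22) = 1 + 92735 + 57313 = 150049
C(25) = 1 + C(24) + C(23) = 1 + 150049 + 92735 = 242785
C(26) = 1 + C(25) + C(24) = 1 + 242785 + 150049 = 392835

392835


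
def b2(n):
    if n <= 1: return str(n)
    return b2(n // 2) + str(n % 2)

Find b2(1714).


b2(1714) = b2(857) + '0'
b2(857) = b2(428) + '1'
b2(428) = b2(214) + '0'
b2(214) = b2(107) + '0'
b2(107) = b2(53) + '1'
b2(53) = b2(26) + '1'
b2(26) = b2(13) + '0'
b2(13) = b2(6) + '1'
b2(6) = b2(3) + '0'
b2(3) = b2(1) + '1'
b2(1) = '1'  (base case)
Concatenating: '1' + '1' + '0' + '1' + '0' + '1' + '1' + '0' + '0' + '1' + '0' = '11010110010'

11010110010


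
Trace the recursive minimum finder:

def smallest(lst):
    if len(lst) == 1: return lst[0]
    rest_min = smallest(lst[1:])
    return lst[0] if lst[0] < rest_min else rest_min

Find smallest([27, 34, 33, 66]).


smallest([27, 34, 33, 66]): compare 27 with smallest([34, 33, 66])
smallest([34, 33, 66]): compare 34 with smallest([33, 66])
smallest([33, 66]): compare 33 with smallest([66])
smallest([66]) = 66  (base case)
Compare 33 with 66 -> 33
Compare 34 with 33 -> 33
Compare 27 with 33 -> 27

27


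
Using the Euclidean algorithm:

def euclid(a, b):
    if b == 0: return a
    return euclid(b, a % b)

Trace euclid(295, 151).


euclid(295, 151) = euclid(151, 144)
euclid(151, 144) = euclid(144, 7)
euclid(144, 7) = euclid(7, 4)
euclid(7, 4) = euclid(4, 3)
euclid(4, 3) = euclid(3, 1)
euclid(3, 1) = euclid(1, 0)
euclid(1, 0) = 1  (base case)

1


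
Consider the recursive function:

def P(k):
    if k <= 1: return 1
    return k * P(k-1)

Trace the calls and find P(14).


P(14)
= 14 * P(13)
= 14 * 13 * P(12)
= 14 * 13 * 12 * P(11)
= 14 * 13 * 12 * 11 * P(10)
= 14 * 13 * 12 * 11 * 10 * P(9)
= 14 * 13 * 12 * 11 * 10 * 9 * P(8)
= 14 * 13 * 12 * 11 * 10 * 9 * 8 * P(7)
= 14 * 13 * 12 * 11 * 10 * 9 * 8 * 7 * P(6)
= 14 * 13 * 12 * 11 * 10 * 9 * 8 * 7 * 6 * P(5)
= 14 * 13 * 12 * 11 * 10 * 9 * 8 * 7 * 6 * 5 * P(4)
= 14 * 13 * 12 * 11 * 10 * 9 * 8 * 7 * 6 * 5 * 4 * P(3)
= 14 * 13 * 12 * 11 * 10 * 9 * 8 * 7 * 6 * 5 * 4 * 3 * P(2)
= 14 * 13 * 12 * 11 * 10 * 9 * 8 * 7 * 6 * 5 * 4 * 3 * 2 * P(1)
= 14 * 13 * 12 * 11 * 10 * 9 * 8 * 7 * 6 * 5 * 4 * 3 * 2 * 1
= 87178291200

87178291200


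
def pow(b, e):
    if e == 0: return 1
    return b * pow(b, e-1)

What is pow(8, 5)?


pow(8, 5)
= 8 * pow(8, 4)
= 8 * 8 * pow(8, 3)
= 8 * 8 * 8 * pow(8, 2)
= 8 * 8 * 8 * 8 * pow(8, 1)
= 8 * 8 * 8 * 8 * 8 * pow(8, 0)
= 8 * 8 * 8 * 8 * 8 * 1
= 32768

32768


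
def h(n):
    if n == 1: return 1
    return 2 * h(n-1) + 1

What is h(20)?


h(20) = 2 * h(19) + 1
h(19) = 2 * h(18) + 1
h(18) = 2 * h(17) + 1
h(17) = 2 * h(16) + 1
h(16) = 2 * h(15) + 1
h(15) = 2 * h(14) + 1
h(14) = 2 * h(13) + 1
h(13) = 2 * h(12) + 1
h(12) = 2 * h(11) + 1
h(11) = 2 * h(10) + 1
h(10) = 2 * h(9) + 1
h(9) = 2 * h(8) + 1
h(8) = 2 * h(7) + 1
h(7) = 2 * h(6) + 1
h(6) = 2 * h(5) + 1
h(5) = 2 * h(4) + 1
h(4) = 2 * h(3) + 1
h(3) = 2 * h(2) + 1
h(2) = 2 * h(1) + 1
h(1) = 1  (base case)
h(2) = 2 * 1 + 1 = 3
h(3) = 2 * 3 + 1 = 7
h(4) = 2 * 7 + 1 = 15
h(5) = 2 * 15 + 1 = 31
h(6) = 2 * 31 + 1 = 63
h(7) = 2 * 63 + 1 = 127
h(8) = 2 * 127 + 1 = 255
h(9) = 2 * 255 + 1 = 511
h(10) = 2 * 511 + 1 = 1023
h(11) = 2 * 1023 + 1 = 2047
h(12) = 2 * 2047 + 1 = 4095
h(13) = 2 * 4095 + 1 = 8191
h(14) = 2 * 8191 + 1 = 16383
h(15) = 2 * 16383 + 1 = 32767
h(16) = 2 * 32767 + 1 = 65535
h(17) = 2 * 65535 + 1 = 131071
h(18) = 2 * 131071 + 1 = 262143
h(19) = 2 * 262143 + 1 = 524287
h(20) = 2 * 524287 + 1 = 1048575

1048575


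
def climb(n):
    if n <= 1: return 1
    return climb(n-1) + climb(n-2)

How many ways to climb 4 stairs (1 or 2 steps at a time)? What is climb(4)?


Building up from base cases:
climb(0) = 1
climb(1) = 1
climb(2) = climb(1) + climb(0) = 1 + 1 = 2
climb(3) = climb(2) + climb(1) = 2 + 1 = 3
climb(4) = climb(3) + climb(2) = 3 + 2 = 5

5


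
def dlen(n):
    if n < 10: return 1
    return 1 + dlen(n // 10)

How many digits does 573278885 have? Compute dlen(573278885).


dlen(573278885) = 1 + dlen(57327888)
dlen(57327888) = 1 + dlen(5732788)
dlen(5732788) = 1 + dlen(573278)
dlen(573278) = 1 + dlen(57327)
dlen(57327) = 1 + dlen(5732)
dlen(5732) = 1 + dlen(573)
dlen(573) = 1 + dlen(57)
dlen(57) = 1 + dlen(5)
dlen(5) = 1  (base case: 5 < 10)
Unwinding: 1 + 1 + 1 + 1 + 1 + 1 + 1 + 1 + 1 = 9

9


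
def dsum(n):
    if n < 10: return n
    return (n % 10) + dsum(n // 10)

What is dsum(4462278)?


dsum(4462278) = 8 + dsum(446227)
dsum(446227) = 7 + dsum(44622)
dsum(44622) = 2 + dsum(4462)
dsum(4462) = 2 + dsum(446)
dsum(446) = 6 + dsum(44)
dsum(44) = 4 + dsum(4)
dsum(4) = 4  (base case)
Total: 8 + 7 + 2 + 2 + 6 + 4 + 4 = 33

33


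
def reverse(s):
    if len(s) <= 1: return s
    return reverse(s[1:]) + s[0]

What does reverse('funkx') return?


reverse('funkx') = reverse('unkx') + 'f'
reverse('unkx') = reverse('nkx') + 'u'
reverse('nkx') = reverse('kx') + 'n'
reverse('kx') = reverse('x') + 'k'
reverse('x') = 'x'  (base case)
Concatenating: 'x' + 'k' + 'n' + 'u' + 'f' = 'xknuf'

xknuf


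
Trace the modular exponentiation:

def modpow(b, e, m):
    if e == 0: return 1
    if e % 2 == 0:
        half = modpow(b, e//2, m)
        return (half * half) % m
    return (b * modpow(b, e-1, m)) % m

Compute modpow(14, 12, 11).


modpow(14, 12, 11): e is even, compute modpow(14, 6, 11)
  modpow(14, 6, 11): e is even, compute modpow(14, 3, 11)
    modpow(14, 3, 11): e is odd, compute modpow(14, 2, 11)
      modpow(14, 2, 11): e is even, compute modpow(14, 1, 11)
        modpow(14, 1, 11): e is odd, compute modpow(14, 0, 11)
          modpow(14, 0, 11) = 1
        (14 * 1) % 11 = 3
      half=3, (3*3) % 11 = 9
    (14 * 9) % 11 = 5
  half=5, (5*5) % 11 = 3
half=3, (3*3) % 11 = 9

9


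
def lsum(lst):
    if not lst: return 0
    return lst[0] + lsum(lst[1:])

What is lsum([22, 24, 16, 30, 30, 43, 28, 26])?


lsum([22, 24, 16, 30, 30, 43, 28, 26]) = 22 + lsum([24, 16, 30, 30, 43, 28, 26])
lsum([24, 16, 30, 30, 43, 28, 26]) = 24 + lsum([16, 30, 30, 43, 28, 26])
lsum([16, 30, 30, 43, 28, 26]) = 16 + lsum([30, 30, 43, 28, 26])
lsum([30, 30, 43, 28, 26]) = 30 + lsum([30, 43, 28, 26])
lsum([30, 43, 28, 26]) = 30 + lsum([43, 28, 26])
lsum([43, 28, 26]) = 43 + lsum([28, 26])
lsum([28, 26]) = 28 + lsum([26])
lsum([26]) = 26 + lsum([])
lsum([]) = 0  (base case)
Total: 22 + 24 + 16 + 30 + 30 + 43 + 28 + 26 + 0 = 219

219


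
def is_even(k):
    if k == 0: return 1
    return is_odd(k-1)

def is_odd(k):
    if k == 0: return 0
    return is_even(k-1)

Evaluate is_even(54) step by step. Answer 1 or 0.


is_even(54) = is_odd(53)
is_odd(53) = is_even(52)
is_even(52) = is_odd(51)
is_odd(51) = is_even(50)
is_even(50) = is_odd(49)
is_odd(49) = is_even(48)
is_even(48) = is_odd(47)
is_odd(47) = is_even(46)
is_even(46) = is_odd(45)
is_odd(45) = is_even(44)
is_even(44) = is_odd(43)
is_odd(43) = is_even(42)
is_even(42) = is_odd(41)
is_odd(41) = is_even(40)
is_even(40) = is_odd(39)
is_odd(39) = is_even(38)
is_even(38) = is_odd(37)
is_odd(37) = is_even(36)
is_even(36) = is_odd(35)
is_odd(35) = is_even(34)
is_even(34) = is_odd(33)
is_odd(33) = is_even(32)
is_even(32) = is_odd(31)
is_odd(31) = is_even(30)
is_even(30) = is_odd(29)
is_odd(29) = is_even(28)
is_even(28) = is_odd(27)
is_odd(27) = is_even(26)
is_even(26) = is_odd(25)
is_odd(25) = is_even(24)
is_even(24) = is_odd(23)
is_odd(23) = is_even(22)
is_even(22) = is_odd(21)
is_odd(21) = is_even(20)
is_even(20) = is_odd(19)
is_odd(19) = is_even(18)
is_even(18) = is_odd(17)
is_odd(17) = is_even(16)
is_even(16) = is_odd(15)
is_odd(15) = is_even(14)
is_even(14) = is_odd(13)
is_odd(13) = is_even(12)
is_even(12) = is_odd(11)
is_odd(11) = is_even(10)
is_even(10) = is_odd(9)
is_odd(9) = is_even(8)
is_even(8) = is_odd(7)
is_odd(7) = is_even(6)
is_even(6) = is_odd(5)
is_odd(5) = is_even(4)
is_even(4) = is_odd(3)
is_odd(3) = is_even(2)
is_even(2) = is_odd(1)
is_odd(1) = is_even(0)
is_even(0) = 1  (base case)
Result: 1

1


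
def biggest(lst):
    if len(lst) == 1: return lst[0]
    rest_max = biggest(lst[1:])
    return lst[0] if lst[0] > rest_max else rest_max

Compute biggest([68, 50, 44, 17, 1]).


biggest([68, 50, 44, 17, 1]): compare 68 with biggest([50, 44, 17, 1])
biggest([50, 44, 17, 1]): compare 50 with biggest([44, 17, 1])
biggest([44, 17, 1]): compare 44 with biggest([17, 1])
biggest([17, 1]): compare 17 with biggest([1])
biggest([1]) = 1  (base case)
Compare 17 with 1 -> 17
Compare 44 with 17 -> 44
Compare 50 with 44 -> 50
Compare 68 with 50 -> 68

68


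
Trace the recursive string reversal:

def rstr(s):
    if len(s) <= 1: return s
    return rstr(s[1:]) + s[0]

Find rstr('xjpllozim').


rstr('xjpllozim') = rstr('jpllozim') + 'x'
rstr('jpllozim') = rstr('pllozim') + 'j'
rstr('pllozim') = rstr('llozim') + 'p'
rstr('llozim') = rstr('lozim') + 'l'
rstr('lozim') = rstr('ozim') + 'l'
rstr('ozim') = rstr('zim') + 'o'
rstr('zim') = rstr('im') + 'z'
rstr('im') = rstr('m') + 'i'
rstr('m') = 'm'  (base case)
Concatenating: 'm' + 'i' + 'z' + 'o' + 'l' + 'l' + 'p' + 'j' + 'x' = 'mizollpjx'

mizollpjx


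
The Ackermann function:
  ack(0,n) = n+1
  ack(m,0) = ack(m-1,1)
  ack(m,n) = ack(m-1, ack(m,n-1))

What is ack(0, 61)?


ack(0, 61) = 62
Result: ack(0, 61) = 62

62


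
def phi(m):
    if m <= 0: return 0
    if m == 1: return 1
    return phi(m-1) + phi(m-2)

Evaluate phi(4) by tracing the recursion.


Computing phi(4) bottom-up:
phi(0) = 0
phi(1) = 1
phi(2) = phi(1) + phi(0) = 1 + 0 = 1
phi(3) = phi(2) + phi(1) = 1 + 1 = 2
phi(4) = phi(3) + phi(2) = 2 + 1 = 3

3


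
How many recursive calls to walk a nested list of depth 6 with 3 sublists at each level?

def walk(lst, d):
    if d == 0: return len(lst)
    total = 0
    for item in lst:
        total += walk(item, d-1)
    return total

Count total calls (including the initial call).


At depth 0 (root): 1 call
At depth 1: each of 1 parents calls walk on 3 children = 3 calls
At depth 2: each of 3 parents calls walk on 3 children = 9 calls
At depth 3: each of 9 parents calls walk on 3 children = 27 calls
At depth 4: each of 27 parents calls walk on 3 children = 81 calls
At depth 5: each of 81 parents calls walk on 3 children = 243 calls
At depth 6: each of 243 parents calls walk on 3 children = 729 calls
Total: 1 + 3 + 9 + 27 + 81 + 243 + 729 = 1093

1093


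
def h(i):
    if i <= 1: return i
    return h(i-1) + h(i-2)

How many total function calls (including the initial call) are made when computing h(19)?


Let C(n) = total calls for h(n)
C(0) = 1, C(1) = 1
C(2) = 1 + C(1) + C(0) = 1 + 1 + 1 = 3
C(3) = 1 + C(2) + C(1) = 1 + 3 + 1 = 5
C(4) = 1 + C(3) + C(2) = 1 + 5 + 3 = 9
C(5) = 1 + C(4) + C(3) = 1 + 9 + 5 = 15
C(6) = 1 + C(5) + C(4) = 1 + 15 + 9 = 25
C(7) = 1 + C(6) + C(5) = 1 + 25 + 15 = 41
C(8) = 1 + C(7) + C(6) = 1 + 41 + 25 = 67
C(9) = 1 + C(8) + C(7) = 1 + 67 + 41 = 109
C(10) = 1 + C(9) + C(8) = 1 + 109 + 67 = 177
C(11) = 1 + C(10) + C(9) = 1 + 177 + 109 = 287
C(12) = 1 + C(11) + C(10) = 1 + 287 + 177 = 465
C(13) = 1 + C(12) + C(11) = 1 + 465 + 287 = 753
C(14) = 1 + C(13) + C(12) = 1 + 753 + 465 = 1219
C(15) = 1 + C(14) + C(13) = 1 + 1219 + 753 = 1973
C(16) = 1 + C(15) + C(14) = 1 + 1973 + 1219 = 3193
C(17) = 1 + C(16) + C(15) = 1 + 3193 + 1973 = 5167
C(18) = 1 + C(17) + C(16) = 1 + 5167 + 3193 = 8361
C(19) = 1 + C(18) + C(17) = 1 + 8361 + 5167 = 13529

13529


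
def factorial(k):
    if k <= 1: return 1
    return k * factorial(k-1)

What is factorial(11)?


factorial(11)
= 11 * factorial(10)
= 11 * 10 * factorial(9)
= 11 * 10 * 9 * factorial(8)
= 11 * 10 * 9 * 8 * factorial(7)
= 11 * 10 * 9 * 8 * 7 * factorial(6)
= 11 * 10 * 9 * 8 * 7 * 6 * factorial(5)
= 11 * 10 * 9 * 8 * 7 * 6 * 5 * factorial(4)
= 11 * 10 * 9 * 8 * 7 * 6 * 5 * 4 * factorial(3)
= 11 * 10 * 9 * 8 * 7 * 6 * 5 * 4 * 3 * factorial(2)
= 11 * 10 * 9 * 8 * 7 * 6 * 5 * 4 * 3 * 2 * factorial(1)
= 11 * 10 * 9 * 8 * 7 * 6 * 5 * 4 * 3 * 2 * 1
= 39916800

39916800


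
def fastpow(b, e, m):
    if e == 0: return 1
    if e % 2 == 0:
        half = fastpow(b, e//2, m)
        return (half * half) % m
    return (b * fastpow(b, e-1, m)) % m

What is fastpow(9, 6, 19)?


fastpow(9, 6, 19): e is even, compute fastpow(9, 3, 19)
  fastpow(9, 3, 19): e is odd, compute fastpow(9, 2, 19)
    fastpow(9, 2, 19): e is even, compute fastpow(9, 1, 19)
      fastpow(9, 1, 19): e is odd, compute fastpow(9, 0, 19)
        fastpow(9, 0, 19) = 1
      (9 * 1) % 19 = 9
    half=9, (9*9) % 19 = 5
  (9 * 5) % 19 = 7
half=7, (7*7) % 19 = 11

11


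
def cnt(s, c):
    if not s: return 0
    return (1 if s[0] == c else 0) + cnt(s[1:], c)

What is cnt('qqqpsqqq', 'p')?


s[0]='q' != 'p' -> 0
s[0]='q' != 'p' -> 0
s[0]='q' != 'p' -> 0
s[0]='p' == 'p' -> 1
s[0]='s' != 'p' -> 0
s[0]='q' != 'p' -> 0
s[0]='q' != 'p' -> 0
s[0]='q' != 'p' -> 0
Sum: 0 + 0 + 0 + 1 + 0 + 0 + 0 + 0 = 1

1


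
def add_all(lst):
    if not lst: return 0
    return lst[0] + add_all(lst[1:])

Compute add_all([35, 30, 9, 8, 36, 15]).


add_all([35, 30, 9, 8, 36, 15]) = 35 + add_all([30, 9, 8, 36, 15])
add_all([30, 9, 8, 36, 15]) = 30 + add_all([9, 8, 36, 15])
add_all([9, 8, 36, 15]) = 9 + add_all([8, 36, 15])
add_all([8, 36, 15]) = 8 + add_all([36, 15])
add_all([36, 15]) = 36 + add_all([15])
add_all([15]) = 15 + add_all([])
add_all([]) = 0  (base case)
Total: 35 + 30 + 9 + 8 + 36 + 15 + 0 = 133

133


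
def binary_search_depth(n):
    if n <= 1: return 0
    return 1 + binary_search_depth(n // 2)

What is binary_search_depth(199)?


199 / 2 = 99
99 / 2 = 49
49 / 2 = 24
24 / 2 = 12
12 / 2 = 6
6 / 2 = 3
3 / 2 = 1
Reached 1 after 7 halvings

7


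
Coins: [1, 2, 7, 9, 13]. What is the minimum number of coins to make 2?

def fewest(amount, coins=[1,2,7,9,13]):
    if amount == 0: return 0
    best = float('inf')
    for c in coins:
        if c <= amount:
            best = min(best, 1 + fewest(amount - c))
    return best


Building up with DP:
fewest(0) = 0
fewest(1) = min(1+fewest(0)=1+0=1) = 1
fewest(2) = min(1+fewest(1)=1+1=2, 1+fewest(0)=1+0=1) = 1

1


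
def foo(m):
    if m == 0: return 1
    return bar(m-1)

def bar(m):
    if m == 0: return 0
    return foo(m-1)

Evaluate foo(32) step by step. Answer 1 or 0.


foo(32) = bar(31)
bar(31) = foo(30)
foo(30) = bar(29)
bar(29) = foo(28)
foo(28) = bar(27)
bar(27) = foo(26)
foo(26) = bar(25)
bar(25) = foo(24)
foo(24) = bar(23)
bar(23) = foo(22)
foo(22) = bar(21)
bar(21) = foo(20)
foo(20) = bar(19)
bar(19) = foo(18)
foo(18) = bar(17)
bar(17) = foo(16)
foo(16) = bar(15)
bar(15) = foo(14)
foo(14) = bar(13)
bar(13) = foo(12)
foo(12) = bar(11)
bar(11) = foo(10)
foo(10) = bar(9)
bar(9) = foo(8)
foo(8) = bar(7)
bar(7) = foo(6)
foo(6) = bar(5)
bar(5) = foo(4)
foo(4) = bar(3)
bar(3) = foo(2)
foo(2) = bar(1)
bar(1) = foo(0)
foo(0) = 1  (base case)
Result: 1

1


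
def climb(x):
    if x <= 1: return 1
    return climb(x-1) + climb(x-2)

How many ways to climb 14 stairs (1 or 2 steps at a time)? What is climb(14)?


Building up from base cases:
climb(0) = 1
climb(1) = 1
climb(2) = climb(1) + climb(0) = 1 + 1 = 2
climb(3) = climb(2) + climb(1) = 2 + 1 = 3
climb(4) = climb(3) + climb(2) = 3 + 2 = 5
climb(5) = climb(4) + climb(3) = 5 + 3 = 8
climb(6) = climb(5) + climb(4) = 8 + 5 = 13
climb(7) = climb(6) + climb(5) = 13 + 8 = 21
climb(8) = climb(7) + climb(6) = 21 + 13 = 34
climb(9) = climb(8) + climb(7) = 34 + 21 = 55
climb(10) = climb(9) + climb(8) = 55 + 34 = 89
climb(11) = climb(10) + climb(9) = 89 + 55 = 144
climb(12) = climb(11) + climb(10) = 144 + 89 = 233
climb(13) = climb(12) + climb(11) = 233 + 144 = 377
climb(14) = climb(13) + climb(12) = 377 + 233 = 610

610


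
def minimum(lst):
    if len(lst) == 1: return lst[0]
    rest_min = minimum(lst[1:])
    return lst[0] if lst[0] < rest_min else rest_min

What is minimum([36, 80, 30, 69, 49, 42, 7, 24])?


minimum([36, 80, 30, 69, 49, 42, 7, 24]): compare 36 with minimum([80, 30, 69, 49, 42, 7, 24])
minimum([80, 30, 69, 49, 42, 7, 24]): compare 80 with minimum([30, 69, 49, 42, 7, 24])
minimum([30, 69, 49, 42, 7, 24]): compare 30 with minimum([69, 49, 42, 7, 24])
minimum([69, 49, 42, 7, 24]): compare 69 with minimum([49, 42, 7, 24])
minimum([49, 42, 7, 24]): compare 49 with minimum([42, 7, 24])
minimum([42, 7, 24]): compare 42 with minimum([7, 24])
minimum([7, 24]): compare 7 with minimum([24])
minimum([24]) = 24  (base case)
Compare 7 with 24 -> 7
Compare 42 with 7 -> 7
Compare 49 with 7 -> 7
Compare 69 with 7 -> 7
Compare 30 with 7 -> 7
Compare 80 with 7 -> 7
Compare 36 with 7 -> 7

7


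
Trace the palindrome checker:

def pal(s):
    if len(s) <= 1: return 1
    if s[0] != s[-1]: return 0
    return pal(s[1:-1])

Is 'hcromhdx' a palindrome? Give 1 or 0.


pal('hcromhdx'): s[0]='h' != s[-1]='x' -> return 0
Result: 0 (not a palindrome)

0


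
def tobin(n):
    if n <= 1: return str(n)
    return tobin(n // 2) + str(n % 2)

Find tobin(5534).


tobin(5534) = tobin(2767) + '0'
tobin(2767) = tobin(1383) + '1'
tobin(1383) = tobin(691) + '1'
tobin(691) = tobin(345) + '1'
tobin(345) = tobin(172) + '1'
tobin(172) = tobin(86) + '0'
tobin(86) = tobin(43) + '0'
tobin(43) = tobin(21) + '1'
tobin(21) = tobin(10) + '1'
tobin(10) = tobin(5) + '0'
tobin(5) = tobin(2) + '1'
tobin(2) = tobin(1) + '0'
tobin(1) = '1'  (base case)
Concatenating: '1' + '0' + '1' + '0' + '1' + '1' + '0' + '0' + '1' + '1' + '1' + '1' + '0' = '1010110011110'

1010110011110


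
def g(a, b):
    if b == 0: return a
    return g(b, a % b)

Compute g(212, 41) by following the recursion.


g(212, 41) = g(41, 7)
g(41, 7) = g(7, 6)
g(7, 6) = g(6, 1)
g(6, 1) = g(1, 0)
g(1, 0) = 1  (base case)

1


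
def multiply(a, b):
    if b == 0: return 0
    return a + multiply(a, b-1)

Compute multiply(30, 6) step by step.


multiply(30, 6) = 30 + multiply(30, 5)
multiply(30, 5) = 30 + multiply(30, 4)
multiply(30, 4) = 30 + multiply(30, 3)
multiply(30, 3) = 30 + multiply(30, 2)
multiply(30, 2) = 30 + multiply(30, 1)
multiply(30, 1) = 30 + multiply(30, 0)
multiply(30, 0) = 0  (base case)
Total: 30 + 30 + 30 + 30 + 30 + 30 + 0 = 180

180


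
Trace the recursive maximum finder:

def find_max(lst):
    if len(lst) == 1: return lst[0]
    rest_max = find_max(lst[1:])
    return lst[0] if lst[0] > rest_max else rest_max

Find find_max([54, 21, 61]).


find_max([54, 21, 61]): compare 54 with find_max([21, 61])
find_max([21, 61]): compare 21 with find_max([61])
find_max([61]) = 61  (base case)
Compare 21 with 61 -> 61
Compare 54 with 61 -> 61

61


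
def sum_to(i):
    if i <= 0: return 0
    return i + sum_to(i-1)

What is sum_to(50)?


sum_to(50)
= 50 + 49 + 48 + 47 + 46 + 45 + 44 + 43 + 42 + 41 + 40 + 39 + 38 + 37 + 36 + 35 + 34 + 33 + 32 + 31 + 30 + 29 + 28 + 27 + 26 + 25 + 24 + 23 + 22 + 21 + 20 + 19 + 18 + 17 + 16 + 15 + 14 + 13 + 12 + 11 + 10 + 9 + 8 + 7 + 6 + 5 + 4 + 3 + 2 + 1 + sum_to(0)
= 50 + 49 + 48 + 47 + 46 + 45 + 44 + 43 + 42 + 41 + 40 + 39 + 38 + 37 + 36 + 35 + 34 + 33 + 32 + 31 + 30 + 29 + 28 + 27 + 26 + 25 + 24 + 23 + 22 + 21 + 20 + 19 + 18 + 17 + 16 + 15 + 14 + 13 + 12 + 11 + 10 + 9 + 8 + 7 + 6 + 5 + 4 + 3 + 2 + 1 + 0
= 1275

1275


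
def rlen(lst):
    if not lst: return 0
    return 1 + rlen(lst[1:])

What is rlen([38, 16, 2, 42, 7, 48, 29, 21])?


rlen([38, 16, 2, 42, 7, 48, 29, 21]) = 1 + rlen([16, 2, 42, 7, 48, 29, 21])
rlen([16, 2, 42, 7, 48, 29, 21]) = 1 + rlen([2, 42, 7, 48, 29, 21])
rlen([2, 42, 7, 48, 29, 21]) = 1 + rlen([42, 7, 48, 29, 21])
rlen([42, 7, 48, 29, 21]) = 1 + rlen([7, 48, 29, 21])
rlen([7, 48, 29, 21]) = 1 + rlen([48, 29, 21])
rlen([48, 29, 21]) = 1 + rlen([29, 21])
rlen([29, 21]) = 1 + rlen([21])
rlen([21]) = 1 + rlen([])
rlen([]) = 0  (base case)
Unwinding: 1 + 1 + 1 + 1 + 1 + 1 + 1 + 1 + 0 = 8

8


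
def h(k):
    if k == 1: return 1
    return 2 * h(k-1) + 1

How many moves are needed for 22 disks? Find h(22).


h(22) = 2 * h(21) + 1
h(21) = 2 * h(20) + 1
h(20) = 2 * h(19) + 1
h(19) = 2 * h(18) + 1
h(18) = 2 * h(17) + 1
h(17) = 2 * h(16) + 1
h(16) = 2 * h(15) + 1
h(15) = 2 * h(14) + 1
h(14) = 2 * h(13) + 1
h(13) = 2 * h(12) + 1
h(12) = 2 * h(11) + 1
h(11) = 2 * h(10) + 1
h(10) = 2 * h(9) + 1
h(9) = 2 * h(8) + 1
h(8) = 2 * h(7) + 1
h(7) = 2 * h(6) + 1
h(6) = 2 * h(5) + 1
h(5) = 2 * h(4) + 1
h(4) = 2 * h(3) + 1
h(3) = 2 * h(2) + 1
h(2) = 2 * h(1) + 1
h(1) = 1  (base case)
h(2) = 2 * 1 + 1 = 3
h(3) = 2 * 3 + 1 = 7
h(4) = 2 * 7 + 1 = 15
h(5) = 2 * 15 + 1 = 31
h(6) = 2 * 31 + 1 = 63
h(7) = 2 * 63 + 1 = 127
h(8) = 2 * 127 + 1 = 255
h(9) = 2 * 255 + 1 = 511
h(10) = 2 * 511 + 1 = 1023
h(11) = 2 * 1023 + 1 = 2047
h(12) = 2 * 2047 + 1 = 4095
h(13) = 2 * 4095 + 1 = 8191
h(14) = 2 * 8191 + 1 = 16383
h(15) = 2 * 16383 + 1 = 32767
h(16) = 2 * 32767 + 1 = 65535
h(17) = 2 * 65535 + 1 = 131071
h(18) = 2 * 131071 + 1 = 262143
h(19) = 2 * 262143 + 1 = 524287
h(20) = 2 * 524287 + 1 = 1048575
h(21) = 2 * 1048575 + 1 = 2097151
h(22) = 2 * 2097151 + 1 = 4194303

4194303


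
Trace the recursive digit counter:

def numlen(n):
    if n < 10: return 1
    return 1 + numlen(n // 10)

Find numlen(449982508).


numlen(449982508) = 1 + numlen(44998250)
numlen(44998250) = 1 + numlen(4499825)
numlen(4499825) = 1 + numlen(449982)
numlen(449982) = 1 + numlen(44998)
numlen(44998) = 1 + numlen(4499)
numlen(4499) = 1 + numlen(449)
numlen(449) = 1 + numlen(44)
numlen(44) = 1 + numlen(4)
numlen(4) = 1  (base case: 4 < 10)
Unwinding: 1 + 1 + 1 + 1 + 1 + 1 + 1 + 1 + 1 = 9

9
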